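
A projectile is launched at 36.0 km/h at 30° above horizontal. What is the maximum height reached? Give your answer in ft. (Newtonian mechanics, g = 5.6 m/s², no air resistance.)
H = v₀²sin²(θ)/(2g) (with unit conversion) = 7.323 ft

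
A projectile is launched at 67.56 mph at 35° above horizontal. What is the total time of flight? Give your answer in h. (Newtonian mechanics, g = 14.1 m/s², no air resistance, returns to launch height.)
T = 2v₀sin(θ)/g (with unit conversion) = 0.0006826 h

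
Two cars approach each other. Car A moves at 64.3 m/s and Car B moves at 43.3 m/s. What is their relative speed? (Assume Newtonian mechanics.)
v_rel = v_A + v_B = 64.3 + 43.3 = 107.6 m/s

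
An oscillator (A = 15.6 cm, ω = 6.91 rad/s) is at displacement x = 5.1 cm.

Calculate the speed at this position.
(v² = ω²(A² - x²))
v = ω√(A² − x²) = 6.91×√(0.156² − 0.051²) = 1.019 m/s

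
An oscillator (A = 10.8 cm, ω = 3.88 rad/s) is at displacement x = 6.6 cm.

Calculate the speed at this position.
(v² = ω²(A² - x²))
v = ω√(A² − x²) = 3.88×√(0.108² − 0.066²) = 0.3317 m/s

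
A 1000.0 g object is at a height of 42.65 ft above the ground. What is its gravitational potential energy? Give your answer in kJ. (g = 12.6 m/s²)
PE = mgh = 1 kg × 12.6 m/s² × 13 m = 163.8 J = 0.1638 kJ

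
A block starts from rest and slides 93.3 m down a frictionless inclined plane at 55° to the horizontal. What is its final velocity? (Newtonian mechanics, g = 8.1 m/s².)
a = g sin(θ) = 8.1 × sin(55°) = 6.64 m/s²
v = √(2ad) = √(2 × 6.64 × 93.3) = 35.19 m/s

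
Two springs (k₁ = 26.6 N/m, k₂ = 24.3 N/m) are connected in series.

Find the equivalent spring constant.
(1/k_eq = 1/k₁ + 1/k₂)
1/k_eq = 1/26.6 + 1/24.3 = 0.078746; k_eq = 12.7 N/m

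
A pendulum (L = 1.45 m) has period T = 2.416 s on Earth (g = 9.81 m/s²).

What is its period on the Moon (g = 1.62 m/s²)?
T = 2π√(L/g), so T_moon/T_earth = √(g_earth/g_moon)
T_moon = 2π√(1.45/1.62) = 5.944 s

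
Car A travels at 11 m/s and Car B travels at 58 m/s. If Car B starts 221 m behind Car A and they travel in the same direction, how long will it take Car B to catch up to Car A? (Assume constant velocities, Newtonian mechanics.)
Relative speed: v_rel = 58 - 11 = 47 m/s
Time to catch: t = d₀/v_rel = 221/47 = 4.7 s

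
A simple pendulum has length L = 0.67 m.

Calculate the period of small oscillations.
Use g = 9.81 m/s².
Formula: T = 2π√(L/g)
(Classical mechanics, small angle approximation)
T = 2π√(L/g) = 2π√(0.67/9.81) = 1.642 s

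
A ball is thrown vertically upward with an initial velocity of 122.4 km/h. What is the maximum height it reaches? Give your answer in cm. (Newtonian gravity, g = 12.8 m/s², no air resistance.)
h_max = v₀²/(2g) (with unit conversion) = 4516.0 cm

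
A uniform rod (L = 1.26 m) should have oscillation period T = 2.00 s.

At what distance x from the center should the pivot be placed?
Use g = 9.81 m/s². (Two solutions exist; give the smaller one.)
T = 2π√((L²/12 + x²)/(gx)). Let c = T²g/(4π²) = 0.994.
x² − cx + L²/12 = 0 → x = (c − √(c² − L²/3))/2 = 0.1583 m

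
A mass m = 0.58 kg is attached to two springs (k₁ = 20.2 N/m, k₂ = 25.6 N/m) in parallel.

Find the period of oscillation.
k_eq = k₁+k₂ = 45.8 N/m
T = 2π√(m/k_eq) = 2π√(0.58/45.8) = 0.7071 s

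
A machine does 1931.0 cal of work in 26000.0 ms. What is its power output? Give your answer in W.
P = W/t = 8079 J / 26 s = 310.7 W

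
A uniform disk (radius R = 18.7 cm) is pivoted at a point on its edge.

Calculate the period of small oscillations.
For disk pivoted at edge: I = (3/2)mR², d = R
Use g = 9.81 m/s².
I/m = (3/2)R² = 0.05245 m²; d = R = 0.187 m
T = 2π√((3/2)R²/(gR)) = 2π√(3R/(2g)) = 1.062 s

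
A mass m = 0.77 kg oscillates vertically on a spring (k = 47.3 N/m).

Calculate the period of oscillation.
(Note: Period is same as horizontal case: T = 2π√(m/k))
T = 2π√(m/k) = 2π√(0.77/47.3) = 0.8017 s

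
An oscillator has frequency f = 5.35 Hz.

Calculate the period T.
T = 1/f = 1/5.35 = 0.1869 s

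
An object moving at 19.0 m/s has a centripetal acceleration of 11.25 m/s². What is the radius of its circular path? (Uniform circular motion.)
r = v²/a_c = 19.0²/11.25 = 32.09 m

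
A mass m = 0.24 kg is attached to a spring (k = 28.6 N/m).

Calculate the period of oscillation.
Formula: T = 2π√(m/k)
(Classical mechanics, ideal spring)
T = 2π√(m/k) = 2π√(0.24/28.6) = 0.5756 s; f = 1/T = 1.737 Hz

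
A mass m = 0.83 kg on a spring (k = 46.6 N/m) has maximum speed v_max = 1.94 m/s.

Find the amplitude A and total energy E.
½mv²_max = ½kA² → A = v_max√(m/k) = 1.94×√(0.83/46.6) = 0.2589 m = 25.89 cm
E = ½mv²_max = ½×0.83×1.94² = 1.562 J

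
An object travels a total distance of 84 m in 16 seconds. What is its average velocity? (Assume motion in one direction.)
v_avg = Δd / Δt = 84 / 16 = 5.25 m/s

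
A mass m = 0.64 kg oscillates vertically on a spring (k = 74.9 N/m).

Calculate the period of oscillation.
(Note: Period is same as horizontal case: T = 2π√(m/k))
T = 2π√(m/k) = 2π√(0.64/74.9) = 0.5808 s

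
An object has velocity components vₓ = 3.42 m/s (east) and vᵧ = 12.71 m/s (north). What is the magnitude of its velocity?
|v| = √(vₓ² + vᵧ²) = √(3.42² + 12.71²) = √(173.241) = 13.16 m/s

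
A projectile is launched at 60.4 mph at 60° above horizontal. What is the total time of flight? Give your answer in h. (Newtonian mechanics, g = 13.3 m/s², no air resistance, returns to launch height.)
T = 2v₀sin(θ)/g (with unit conversion) = 0.0009768 h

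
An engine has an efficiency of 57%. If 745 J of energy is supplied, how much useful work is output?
W_out = η × W_in = 0.57 × 745 = 424.65 J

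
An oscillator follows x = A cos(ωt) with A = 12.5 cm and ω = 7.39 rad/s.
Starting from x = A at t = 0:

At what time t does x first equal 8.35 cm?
cos(ωt) = x/A = 8.35/12.5 = 0.668
ωt = arccos(0.668) = 0.8393 rad
t = 0.8393/7.39 = 0.1136 s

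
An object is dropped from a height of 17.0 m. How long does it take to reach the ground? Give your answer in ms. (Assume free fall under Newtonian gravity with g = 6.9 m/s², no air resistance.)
t = √(2h/g) (with unit conversion) = 2220.0 ms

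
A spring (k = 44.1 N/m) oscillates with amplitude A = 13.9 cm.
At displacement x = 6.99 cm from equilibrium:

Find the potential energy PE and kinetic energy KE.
E_total = ½kA² = ½×44.1×(0.139)² = 0.426 J
PE = ½kx² = ½×44.1×(0.0699)² = 0.1077 J
KE = E_total − PE = 0.3183 J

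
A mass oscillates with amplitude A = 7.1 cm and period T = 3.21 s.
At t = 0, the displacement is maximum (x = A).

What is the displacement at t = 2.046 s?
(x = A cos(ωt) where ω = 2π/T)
ω = 2π/T = 2π/3.21 = 1.957 rad/s
x = A cos(ωt) = 7.1×cos(1.957×2.046) = -4.615 cm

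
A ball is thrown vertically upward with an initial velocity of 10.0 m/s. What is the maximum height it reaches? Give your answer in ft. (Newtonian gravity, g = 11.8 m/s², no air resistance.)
h_max = v₀²/(2g) (with unit conversion) = 13.9 ft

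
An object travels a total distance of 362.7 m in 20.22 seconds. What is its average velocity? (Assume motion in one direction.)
v_avg = Δd / Δt = 362.7 / 20.22 = 17.94 m/s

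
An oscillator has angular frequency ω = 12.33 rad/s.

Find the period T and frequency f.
T = 2π/ω = 2π/12.33 = 0.5096 s; f = ω/2π = 1.962 Hz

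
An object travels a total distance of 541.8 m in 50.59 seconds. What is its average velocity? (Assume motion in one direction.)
v_avg = Δd / Δt = 541.8 / 50.59 = 10.71 m/s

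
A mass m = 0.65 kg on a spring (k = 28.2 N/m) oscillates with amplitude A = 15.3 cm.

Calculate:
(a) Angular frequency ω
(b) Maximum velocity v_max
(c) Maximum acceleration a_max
ω = √(k/m) = √(28.2/0.65) = 6.587 rad/s
v_max = ωA = 6.587×0.153 = 1.008 m/s
a_max = ω²A = 6.587²×0.153 = 6.638 m/s²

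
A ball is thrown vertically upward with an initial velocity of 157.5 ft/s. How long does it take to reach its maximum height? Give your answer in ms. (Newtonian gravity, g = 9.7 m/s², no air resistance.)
t_up = v₀/g (with unit conversion) = 4949.0 ms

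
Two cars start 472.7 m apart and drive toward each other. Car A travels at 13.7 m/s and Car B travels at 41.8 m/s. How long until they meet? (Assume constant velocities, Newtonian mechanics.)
Combined speed: v_combined = 13.7 + 41.8 = 55.5 m/s
Time to meet: t = d/55.5 = 472.7/55.5 = 8.52 s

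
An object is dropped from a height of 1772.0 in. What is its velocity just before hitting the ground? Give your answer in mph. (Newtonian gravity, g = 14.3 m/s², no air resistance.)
v = √(2gh) (with unit conversion) = 80.26 mph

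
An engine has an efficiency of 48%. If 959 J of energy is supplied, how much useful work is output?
W_out = η × W_in = 0.48 × 959 = 460.32 J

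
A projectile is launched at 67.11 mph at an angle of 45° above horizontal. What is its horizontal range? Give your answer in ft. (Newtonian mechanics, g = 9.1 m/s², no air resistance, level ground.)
R = v₀² sin(2θ) / g (with unit conversion) = 324.5 ft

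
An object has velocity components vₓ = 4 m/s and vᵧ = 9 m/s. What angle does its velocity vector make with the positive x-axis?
θ = arctan(vᵧ/vₓ) = arctan(9/4) = 66.04°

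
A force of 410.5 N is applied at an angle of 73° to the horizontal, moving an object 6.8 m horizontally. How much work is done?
W = Fd cosθ = 410.5×6.8×cos(73°) = 816.13 J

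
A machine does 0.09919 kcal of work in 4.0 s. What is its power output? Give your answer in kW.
P = W/t = 415 J / 4 s = 103.8 W = 0.1038 kW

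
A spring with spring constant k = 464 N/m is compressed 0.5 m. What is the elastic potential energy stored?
PE = ½kx² = ½×464×0.5² = 58.0 J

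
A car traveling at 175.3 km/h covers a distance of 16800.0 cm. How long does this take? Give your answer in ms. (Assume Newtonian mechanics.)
t = d/v (with unit conversion) = 3450.0 ms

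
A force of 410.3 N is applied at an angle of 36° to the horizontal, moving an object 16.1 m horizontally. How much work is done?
W = Fd cosθ = 410.3×16.1×cos(36°) = 5344.2 J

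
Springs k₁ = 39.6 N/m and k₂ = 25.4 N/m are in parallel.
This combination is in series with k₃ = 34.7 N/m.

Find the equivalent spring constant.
k₁₂ = k₁ + k₂ = 65 N/m (parallel)
1/k_eq = 1/k₁₂ + 1/k₃ → k_eq = 22.62 N/m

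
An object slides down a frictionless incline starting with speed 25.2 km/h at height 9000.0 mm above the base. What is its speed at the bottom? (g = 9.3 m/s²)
½mv₀² + mgh = ½mv² → v = √(v₀² + 2gh) = √(7² + 2×9.3×9) = 14.71 m/s = 52.96 km/h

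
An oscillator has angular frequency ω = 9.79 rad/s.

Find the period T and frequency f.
T = 2π/ω = 2π/9.79 = 0.6418 s; f = ω/2π = 1.558 Hz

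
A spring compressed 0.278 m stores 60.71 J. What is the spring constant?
PE = ½kx² → k = 2PE/x² = 2×60.71/0.278² = 1571.0 N/m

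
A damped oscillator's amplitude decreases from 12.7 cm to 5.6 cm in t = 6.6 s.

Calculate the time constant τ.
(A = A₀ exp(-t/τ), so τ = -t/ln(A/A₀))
A/A₀ = 5.6/12.7 = 0.4409; ln(A/A₀) = -0.8188
τ = −t/ln(A/A₀) = −6.6/-0.8188 = 8.06 s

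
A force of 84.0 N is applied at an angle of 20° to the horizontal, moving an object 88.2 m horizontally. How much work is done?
W = Fd cosθ = 84.0×88.2×cos(20°) = 6962.0 J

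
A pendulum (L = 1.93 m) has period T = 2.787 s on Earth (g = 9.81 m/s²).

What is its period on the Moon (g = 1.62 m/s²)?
T = 2π√(L/g), so T_moon/T_earth = √(g_earth/g_moon)
T_moon = 2π√(1.93/1.62) = 6.858 s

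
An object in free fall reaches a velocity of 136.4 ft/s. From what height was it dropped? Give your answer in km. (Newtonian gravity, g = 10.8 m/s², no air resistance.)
h = v²/(2g) (with unit conversion) = 0.08002 km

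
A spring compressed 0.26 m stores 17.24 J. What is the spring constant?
PE = ½kx² → k = 2PE/x² = 2×17.24/0.26² = 510.1 N/m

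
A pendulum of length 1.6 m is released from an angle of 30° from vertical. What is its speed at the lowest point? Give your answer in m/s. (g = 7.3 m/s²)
h = L(1 − cosθ) = 1.6×(1 − cos30°) = 0.2144 m
v = √(2gh) = √(2×7.3×0.2144) = 1.769 m/s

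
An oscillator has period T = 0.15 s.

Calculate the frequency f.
f = 1/T = 1/0.15 = 6.667 Hz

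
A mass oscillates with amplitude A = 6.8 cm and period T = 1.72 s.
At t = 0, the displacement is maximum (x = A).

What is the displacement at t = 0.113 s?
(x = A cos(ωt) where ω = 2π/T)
ω = 2π/T = 2π/1.72 = 3.653 rad/s
x = A cos(ωt) = 6.8×cos(3.653×0.113) = 6.229 cm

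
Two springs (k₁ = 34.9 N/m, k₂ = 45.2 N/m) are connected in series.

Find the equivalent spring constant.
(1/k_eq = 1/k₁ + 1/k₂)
1/k_eq = 1/34.9 + 1/45.2 = 0.050777; k_eq = 19.69 N/m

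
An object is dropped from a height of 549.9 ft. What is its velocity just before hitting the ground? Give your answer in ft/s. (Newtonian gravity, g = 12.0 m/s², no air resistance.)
v = √(2gh) (with unit conversion) = 208.1 ft/s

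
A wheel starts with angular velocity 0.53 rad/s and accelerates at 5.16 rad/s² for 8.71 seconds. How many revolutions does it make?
θ = ω₀t + ½αt² = 0.53×8.71 + ½×5.16×8.71² = 200.35 rad
Revolutions = θ/(2π) = 200.35/(2π) = 31.89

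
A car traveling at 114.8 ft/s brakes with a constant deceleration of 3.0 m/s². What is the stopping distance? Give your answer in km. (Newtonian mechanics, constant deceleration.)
d = v₀² / (2a) (with unit conversion) = 0.2041 km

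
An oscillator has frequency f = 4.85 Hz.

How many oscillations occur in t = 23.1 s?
n = f×t = 4.85×23.1 = 112 oscillations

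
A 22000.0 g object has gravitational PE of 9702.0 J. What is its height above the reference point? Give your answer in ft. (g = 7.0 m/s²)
PE = mgh → h = PE/(mg) = 9702 J / (22 kg × 7.0 m/s²) = 63 m = 206.7 ft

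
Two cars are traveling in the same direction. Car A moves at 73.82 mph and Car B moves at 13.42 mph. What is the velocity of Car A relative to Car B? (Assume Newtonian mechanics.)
v_rel = v_A - v_B = 73.82 - 13.42 = 60.4 mph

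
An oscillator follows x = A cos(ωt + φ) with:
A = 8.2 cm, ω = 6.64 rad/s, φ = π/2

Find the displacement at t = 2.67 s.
x = A cos(ωt + φ) = 8.2×cos(6.64×2.67 + π/2) = 7.384 cm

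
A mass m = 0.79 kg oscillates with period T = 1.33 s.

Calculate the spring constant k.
T = 2π√(m/k) → k = m(2π/T)² = 0.79×(2π/1.33)² = 17.63 N/m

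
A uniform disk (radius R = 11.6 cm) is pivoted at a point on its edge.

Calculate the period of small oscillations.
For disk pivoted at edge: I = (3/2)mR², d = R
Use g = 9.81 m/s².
I/m = (3/2)R² = 0.02018 m²; d = R = 0.116 m
T = 2π√((3/2)R²/(gR)) = 2π√(3R/(2g)) = 0.8368 s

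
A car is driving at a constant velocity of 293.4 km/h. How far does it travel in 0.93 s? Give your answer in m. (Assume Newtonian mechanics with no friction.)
d = vt (with unit conversion) = 75.8 m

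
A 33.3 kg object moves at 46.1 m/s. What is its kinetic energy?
KE = ½mv² = ½×33.3×46.1² = 35384.75 J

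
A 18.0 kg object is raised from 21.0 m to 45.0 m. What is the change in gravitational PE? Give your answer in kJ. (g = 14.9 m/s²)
ΔPE = mg(h₂ − h₁) = 18 kg × 14.9 m/s² × (45 − 21) m = 6437 J = 6.437 kJ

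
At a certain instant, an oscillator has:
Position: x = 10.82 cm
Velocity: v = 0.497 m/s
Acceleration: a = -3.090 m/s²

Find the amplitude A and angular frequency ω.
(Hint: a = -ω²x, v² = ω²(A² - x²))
a = −ω²x → ω = √(|a|/x) = √(3.09/0.1082) = 5.344 rad/s
v² = ω²(A² − x²) → A = √(x² + v²/ω²) = √(0.1082² + 0.497²/5.344²) = 0.1427 m = 14.27 cm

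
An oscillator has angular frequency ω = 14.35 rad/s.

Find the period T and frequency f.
T = 2π/ω = 2π/14.35 = 0.4379 s; f = ω/2π = 2.284 Hz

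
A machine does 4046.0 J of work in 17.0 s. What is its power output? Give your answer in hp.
P = W/t = 4046 J / 17 s = 238 W = 0.3192 hp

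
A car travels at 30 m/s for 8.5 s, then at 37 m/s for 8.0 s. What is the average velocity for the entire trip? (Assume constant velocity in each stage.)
d₁ = v₁t₁ = 30 × 8.5 = 255 m
d₂ = v₂t₂ = 37 × 8.0 = 296 m
d_total = 551.0 m, t_total = 16.5 s
v_avg = d_total/t_total = 551.0/16.5 = 33.39 m/s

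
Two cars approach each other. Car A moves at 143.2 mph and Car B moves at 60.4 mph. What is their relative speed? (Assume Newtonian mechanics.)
v_rel = v_A + v_B = 143.2 + 60.4 = 203.6 mph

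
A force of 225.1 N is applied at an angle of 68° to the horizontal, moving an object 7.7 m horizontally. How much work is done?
W = Fd cosθ = 225.1×7.7×cos(68°) = 649.29 J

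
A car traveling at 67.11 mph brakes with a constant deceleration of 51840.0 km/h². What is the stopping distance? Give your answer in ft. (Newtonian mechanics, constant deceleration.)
d = v₀² / (2a) (with unit conversion) = 369.1 ft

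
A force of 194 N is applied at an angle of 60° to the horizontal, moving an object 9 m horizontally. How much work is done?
W = Fd cosθ = 194×9×cos(60°) = 873.0 J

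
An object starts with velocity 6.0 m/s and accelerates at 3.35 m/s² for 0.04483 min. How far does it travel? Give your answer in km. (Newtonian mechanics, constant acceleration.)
d = v₀t + ½at² (with unit conversion) = 0.02826 km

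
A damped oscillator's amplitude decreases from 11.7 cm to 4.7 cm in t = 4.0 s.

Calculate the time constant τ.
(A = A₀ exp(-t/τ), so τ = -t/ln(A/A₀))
A/A₀ = 4.7/11.7 = 0.4017; ln(A/A₀) = -0.912
τ = −t/ln(A/A₀) = −4.0/-0.912 = 4.386 s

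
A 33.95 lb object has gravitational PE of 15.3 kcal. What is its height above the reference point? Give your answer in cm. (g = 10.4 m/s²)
PE = mgh → h = PE/(mg) = 6.402e+04 J / (15.4 kg × 10.4 m/s²) = 399.7 m = 39970.0 cm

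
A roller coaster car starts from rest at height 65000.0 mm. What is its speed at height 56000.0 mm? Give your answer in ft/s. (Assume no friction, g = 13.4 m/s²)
mgh₁ = ½mv₂² + mgh₂ → v₂ = √(2g(h₁−h₂)) = √(2×13.4×(65−56)) = 15.53 m/s = 50.95 ft/s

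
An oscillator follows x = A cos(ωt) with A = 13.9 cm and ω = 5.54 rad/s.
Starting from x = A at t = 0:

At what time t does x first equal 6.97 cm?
cos(ωt) = x/A = 6.97/13.9 = 0.5014
ωt = arccos(0.5014) = 1.046 rad
t = 1.046/5.54 = 0.1887 s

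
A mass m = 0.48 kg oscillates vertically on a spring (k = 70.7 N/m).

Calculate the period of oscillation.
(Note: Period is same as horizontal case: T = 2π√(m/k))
T = 2π√(m/k) = 2π√(0.48/70.7) = 0.5177 s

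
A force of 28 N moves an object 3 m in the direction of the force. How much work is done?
W = Fd = 28×3 = 84.0 J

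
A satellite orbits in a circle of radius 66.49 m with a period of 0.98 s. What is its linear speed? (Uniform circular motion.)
v = 2πr/T = 2π×66.49/0.98 = 426.29 m/s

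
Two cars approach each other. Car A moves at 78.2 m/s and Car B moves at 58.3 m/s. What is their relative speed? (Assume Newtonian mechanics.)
v_rel = v_A + v_B = 78.2 + 58.3 = 136.5 m/s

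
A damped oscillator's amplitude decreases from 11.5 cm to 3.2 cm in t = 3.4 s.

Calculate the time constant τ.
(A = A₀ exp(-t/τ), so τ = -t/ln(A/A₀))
A/A₀ = 3.2/11.5 = 0.2783; ln(A/A₀) = -1.279
τ = −t/ln(A/A₀) = −3.4/-1.279 = 2.658 s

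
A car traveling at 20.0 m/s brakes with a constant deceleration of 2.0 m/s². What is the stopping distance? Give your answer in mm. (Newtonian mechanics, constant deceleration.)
d = v₀² / (2a) (with unit conversion) = 100000.0 mm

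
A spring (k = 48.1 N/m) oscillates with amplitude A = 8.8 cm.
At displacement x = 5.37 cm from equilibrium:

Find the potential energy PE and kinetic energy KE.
E_total = ½kA² = ½×48.1×(0.088)² = 0.1862 J
PE = ½kx² = ½×48.1×(0.0537)² = 0.06935 J
KE = E_total − PE = 0.1169 J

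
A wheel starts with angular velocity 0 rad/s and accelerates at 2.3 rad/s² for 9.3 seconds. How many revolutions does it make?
θ = ω₀t + ½αt² = 0×9.3 + ½×2.3×9.3² = 99.46 rad
Revolutions = θ/(2π) = 99.46/(2π) = 15.83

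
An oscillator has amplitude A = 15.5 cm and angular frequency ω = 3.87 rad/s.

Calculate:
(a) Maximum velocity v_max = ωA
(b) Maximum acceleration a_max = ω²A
v_max = ωA = 3.87×0.155 = 0.5998 m/s
a_max = ω²A = 3.87²×0.155 = 2.321 m/s²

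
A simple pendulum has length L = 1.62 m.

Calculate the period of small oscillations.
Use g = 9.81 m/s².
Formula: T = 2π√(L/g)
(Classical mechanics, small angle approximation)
T = 2π√(L/g) = 2π√(1.62/9.81) = 2.553 s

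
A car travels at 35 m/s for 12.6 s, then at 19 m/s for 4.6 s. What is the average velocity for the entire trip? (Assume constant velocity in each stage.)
d₁ = v₁t₁ = 35 × 12.6 = 441 m
d₂ = v₂t₂ = 19 × 4.6 = 87.4 m
d_total = 528.4 m, t_total = 17.2 s
v_avg = d_total/t_total = 528.4/17.2 = 30.72 m/s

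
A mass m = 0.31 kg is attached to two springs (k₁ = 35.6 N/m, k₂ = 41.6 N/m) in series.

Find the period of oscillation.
k_eq = k₁k₂/(k₁+k₂) = 19.18 N/m
T = 2π√(m/k_eq) = 2π√(0.31/19.18) = 0.7987 s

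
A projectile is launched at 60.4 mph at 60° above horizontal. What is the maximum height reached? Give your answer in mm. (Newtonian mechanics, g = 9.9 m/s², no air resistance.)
H = v₀²sin²(θ)/(2g) (with unit conversion) = 27620.0 mm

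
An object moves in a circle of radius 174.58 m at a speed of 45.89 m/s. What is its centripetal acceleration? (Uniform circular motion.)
a_c = v²/r = 45.89²/174.58 = 2105.89/174.58 = 12.06 m/s²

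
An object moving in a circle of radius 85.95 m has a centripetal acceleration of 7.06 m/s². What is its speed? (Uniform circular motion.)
v = √(a_c × r) = √(7.06 × 85.95) = 24.63 m/s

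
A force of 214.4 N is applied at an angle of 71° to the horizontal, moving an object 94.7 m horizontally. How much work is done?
W = Fd cosθ = 214.4×94.7×cos(71°) = 6610.2 J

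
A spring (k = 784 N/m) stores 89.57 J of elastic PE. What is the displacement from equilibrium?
PE = ½kx² → x = √(2PE/k) = √(2×89.57/784) = 0.478 m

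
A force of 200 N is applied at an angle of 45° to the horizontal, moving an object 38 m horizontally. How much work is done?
W = Fd cosθ = 200×38×cos(45°) = 5374.0 J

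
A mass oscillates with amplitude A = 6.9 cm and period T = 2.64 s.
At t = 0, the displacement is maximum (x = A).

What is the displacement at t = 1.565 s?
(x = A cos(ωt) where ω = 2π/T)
ω = 2π/T = 2π/2.64 = 2.38 rad/s
x = A cos(ωt) = 6.9×cos(2.38×1.565) = -5.76 cm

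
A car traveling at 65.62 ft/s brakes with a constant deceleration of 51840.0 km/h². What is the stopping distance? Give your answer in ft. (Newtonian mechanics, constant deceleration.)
d = v₀² / (2a) (with unit conversion) = 164.1 ft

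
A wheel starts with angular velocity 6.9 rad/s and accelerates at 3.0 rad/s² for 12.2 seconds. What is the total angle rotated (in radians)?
θ = ω₀t + ½αt² = 6.9×12.2 + ½×3.0×12.2² = 307.44 rad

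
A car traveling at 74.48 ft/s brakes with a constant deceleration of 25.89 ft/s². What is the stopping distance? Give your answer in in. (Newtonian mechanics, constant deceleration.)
d = v₀² / (2a) (with unit conversion) = 1286.0 in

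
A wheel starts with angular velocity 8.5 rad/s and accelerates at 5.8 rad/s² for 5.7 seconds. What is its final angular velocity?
ω = ω₀ + αt = 8.5 + 5.8 × 5.7 = 41.56 rad/s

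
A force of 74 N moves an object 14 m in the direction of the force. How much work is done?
W = Fd = 74×14 = 1036.0 J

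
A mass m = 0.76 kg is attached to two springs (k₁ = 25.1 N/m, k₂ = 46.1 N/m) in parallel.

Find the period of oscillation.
k_eq = k₁+k₂ = 71.2 N/m
T = 2π√(m/k_eq) = 2π√(0.76/71.2) = 0.6492 s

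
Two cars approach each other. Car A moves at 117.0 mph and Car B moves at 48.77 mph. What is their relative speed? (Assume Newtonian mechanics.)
v_rel = v_A + v_B = 117.0 + 48.77 = 165.8 mph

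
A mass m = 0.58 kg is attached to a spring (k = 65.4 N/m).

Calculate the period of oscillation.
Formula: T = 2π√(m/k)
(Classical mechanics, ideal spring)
T = 2π√(m/k) = 2π√(0.58/65.4) = 0.5917 s; f = 1/T = 1.69 Hz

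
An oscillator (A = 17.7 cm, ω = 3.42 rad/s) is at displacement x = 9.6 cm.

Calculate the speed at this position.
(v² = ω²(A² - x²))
v = ω√(A² − x²) = 3.42×√(0.177² − 0.096²) = 0.5086 m/s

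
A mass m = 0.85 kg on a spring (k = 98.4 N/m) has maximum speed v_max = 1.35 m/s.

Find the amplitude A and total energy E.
½mv²_max = ½kA² → A = v_max√(m/k) = 1.35×√(0.85/98.4) = 0.1255 m = 12.55 cm
E = ½mv²_max = ½×0.85×1.35² = 0.7746 J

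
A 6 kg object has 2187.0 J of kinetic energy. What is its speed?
KE = ½mv² → v = √(2KE/m) = √(2×2187.0/6) = 27.0 m/s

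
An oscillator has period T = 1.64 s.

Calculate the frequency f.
f = 1/T = 1/1.64 = 0.6098 Hz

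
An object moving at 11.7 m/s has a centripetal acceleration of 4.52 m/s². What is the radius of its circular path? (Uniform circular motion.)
r = v²/a_c = 11.7²/4.52 = 30.29 m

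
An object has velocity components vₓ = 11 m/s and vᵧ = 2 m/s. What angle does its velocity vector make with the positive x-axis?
θ = arctan(vᵧ/vₓ) = arctan(2/11) = 10.3°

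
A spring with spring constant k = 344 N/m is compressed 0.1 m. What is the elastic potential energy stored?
PE = ½kx² = ½×344×0.1² = 1.72 J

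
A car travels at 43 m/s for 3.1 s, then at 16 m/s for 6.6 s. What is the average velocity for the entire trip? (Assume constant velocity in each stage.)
d₁ = v₁t₁ = 43 × 3.1 = 133.3 m
d₂ = v₂t₂ = 16 × 6.6 = 105.6 m
d_total = 238.9 m, t_total = 9.7 s
v_avg = d_total/t_total = 238.9/9.7 = 24.63 m/s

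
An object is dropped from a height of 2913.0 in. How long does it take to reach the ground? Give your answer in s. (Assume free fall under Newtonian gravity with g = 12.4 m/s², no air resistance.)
t = √(2h/g) (with unit conversion) = 3.455 s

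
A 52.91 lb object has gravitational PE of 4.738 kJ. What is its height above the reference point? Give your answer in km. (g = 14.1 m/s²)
PE = mgh → h = PE/(mg) = 4738 J / (24 kg × 14.1 m/s²) = 14 m = 0.014 km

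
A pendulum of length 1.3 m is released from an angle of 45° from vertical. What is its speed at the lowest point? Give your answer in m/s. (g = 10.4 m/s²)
h = L(1 − cosθ) = 1.3×(1 − cos45°) = 0.3808 m
v = √(2gh) = √(2×10.4×0.3808) = 2.814 m/s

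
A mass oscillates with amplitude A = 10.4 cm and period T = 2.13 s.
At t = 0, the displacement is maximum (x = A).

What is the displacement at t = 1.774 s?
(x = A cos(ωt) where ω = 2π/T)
ω = 2π/T = 2π/2.13 = 2.95 rad/s
x = A cos(ωt) = 10.4×cos(2.95×1.774) = 5.173 cm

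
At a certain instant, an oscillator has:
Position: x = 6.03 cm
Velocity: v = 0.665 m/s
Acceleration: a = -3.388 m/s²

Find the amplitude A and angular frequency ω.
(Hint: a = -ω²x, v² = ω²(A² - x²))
a = −ω²x → ω = √(|a|/x) = √(3.388/0.0603) = 7.496 rad/s
v² = ω²(A² − x²) → A = √(x² + v²/ω²) = √(0.0603² + 0.665²/7.496²) = 0.1073 m = 10.73 cm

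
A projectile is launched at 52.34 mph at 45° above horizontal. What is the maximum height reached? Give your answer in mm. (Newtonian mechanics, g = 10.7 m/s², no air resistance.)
H = v₀²sin²(θ)/(2g) (with unit conversion) = 12790.0 mm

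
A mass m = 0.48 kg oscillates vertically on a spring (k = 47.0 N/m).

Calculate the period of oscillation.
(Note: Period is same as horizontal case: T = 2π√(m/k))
T = 2π√(m/k) = 2π√(0.48/47.0) = 0.635 s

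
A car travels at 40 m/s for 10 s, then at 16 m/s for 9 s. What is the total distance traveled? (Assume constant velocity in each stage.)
d₁ = v₁t₁ = 40 × 10 = 400 m
d₂ = v₂t₂ = 16 × 9 = 144 m
d_total = 400 + 144 = 544 m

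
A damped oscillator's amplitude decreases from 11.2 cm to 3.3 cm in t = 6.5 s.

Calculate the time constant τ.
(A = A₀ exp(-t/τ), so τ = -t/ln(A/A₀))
A/A₀ = 3.3/11.2 = 0.2946; ln(A/A₀) = -1.222
τ = −t/ln(A/A₀) = −6.5/-1.222 = 5.319 s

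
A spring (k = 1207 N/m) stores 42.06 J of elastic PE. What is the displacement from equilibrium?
PE = ½kx² → x = √(2PE/k) = √(2×42.06/1207) = 0.264 m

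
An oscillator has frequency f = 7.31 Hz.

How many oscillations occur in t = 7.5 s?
n = f×t = 7.31×7.5 = 54.82 oscillations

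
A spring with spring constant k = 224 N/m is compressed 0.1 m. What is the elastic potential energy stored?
PE = ½kx² = ½×224×0.1² = 1.12 J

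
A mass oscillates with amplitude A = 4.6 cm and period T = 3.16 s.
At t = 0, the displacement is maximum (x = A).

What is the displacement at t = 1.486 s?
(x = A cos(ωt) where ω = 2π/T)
ω = 2π/T = 2π/3.16 = 1.988 rad/s
x = A cos(ωt) = 4.6×cos(1.988×1.486) = -4.52 cm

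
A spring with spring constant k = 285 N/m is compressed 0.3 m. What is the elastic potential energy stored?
PE = ½kx² = ½×285×0.3² = 12.82 J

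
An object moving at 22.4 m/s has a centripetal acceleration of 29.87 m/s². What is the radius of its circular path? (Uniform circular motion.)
r = v²/a_c = 22.4²/29.87 = 16.8 m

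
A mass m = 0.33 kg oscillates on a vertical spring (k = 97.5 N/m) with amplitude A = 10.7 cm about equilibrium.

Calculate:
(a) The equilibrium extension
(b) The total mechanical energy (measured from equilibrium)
x_eq = mg/k = 0.33×9.81/97.5 = 0.0332 m = 3.32 cm
E = ½kA² = ½×97.5×(0.107)² = 0.5581 J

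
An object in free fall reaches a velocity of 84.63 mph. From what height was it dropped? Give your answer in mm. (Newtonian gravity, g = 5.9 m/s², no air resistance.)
h = v²/(2g) (with unit conversion) = 121300.0 mm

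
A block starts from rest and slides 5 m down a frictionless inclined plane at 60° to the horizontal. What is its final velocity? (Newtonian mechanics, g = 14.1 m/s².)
a = g sin(θ) = 14.1 × sin(60°) = 12.21 m/s²
v = √(2ad) = √(2 × 12.21 × 5) = 11.05 m/s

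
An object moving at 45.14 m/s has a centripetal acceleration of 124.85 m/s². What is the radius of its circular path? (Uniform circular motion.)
r = v²/a_c = 45.14²/124.85 = 16.32 m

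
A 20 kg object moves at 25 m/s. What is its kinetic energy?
KE = ½mv² = ½×20×25² = 6250.0 J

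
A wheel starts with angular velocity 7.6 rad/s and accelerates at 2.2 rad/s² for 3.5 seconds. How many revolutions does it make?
θ = ω₀t + ½αt² = 7.6×3.5 + ½×2.2×3.5² = 40.08 rad
Revolutions = θ/(2π) = 40.08/(2π) = 6.38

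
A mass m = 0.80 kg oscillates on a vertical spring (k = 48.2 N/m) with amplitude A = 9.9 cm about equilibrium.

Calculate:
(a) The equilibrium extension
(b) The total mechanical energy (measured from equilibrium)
x_eq = mg/k = 0.8×9.81/48.2 = 0.1628 m = 16.28 cm
E = ½kA² = ½×48.2×(0.099)² = 0.2362 J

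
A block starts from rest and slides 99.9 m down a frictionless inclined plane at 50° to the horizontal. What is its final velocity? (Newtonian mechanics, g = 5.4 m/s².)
a = g sin(θ) = 5.4 × sin(50°) = 4.14 m/s²
v = √(2ad) = √(2 × 4.14 × 99.9) = 28.75 m/s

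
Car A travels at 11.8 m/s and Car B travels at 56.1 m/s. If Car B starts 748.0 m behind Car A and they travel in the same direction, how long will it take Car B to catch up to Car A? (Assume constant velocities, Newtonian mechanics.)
Relative speed: v_rel = 56.1 - 11.8 = 44.3 m/s
Time to catch: t = d₀/v_rel = 748.0/44.3 = 16.88 s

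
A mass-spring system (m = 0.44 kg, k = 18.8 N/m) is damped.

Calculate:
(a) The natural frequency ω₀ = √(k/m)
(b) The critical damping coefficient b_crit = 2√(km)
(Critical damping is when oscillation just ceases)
ω₀ = √(k/m) = √(18.8/0.44) = 6.537 rad/s
b_crit = 2√(km) = 2√(18.8×0.44) = 5.752 kg/s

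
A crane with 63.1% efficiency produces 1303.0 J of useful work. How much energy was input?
W_in = W_out/η = 1303.0/0.631 = 2065.0 J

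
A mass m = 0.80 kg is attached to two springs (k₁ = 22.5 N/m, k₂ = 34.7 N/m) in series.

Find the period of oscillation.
k_eq = k₁k₂/(k₁+k₂) = 13.65 N/m
T = 2π√(m/k_eq) = 2π√(0.8/13.65) = 1.521 s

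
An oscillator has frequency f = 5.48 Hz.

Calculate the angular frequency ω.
ω = 2πf = 2π×5.48 = 34.43 rad/s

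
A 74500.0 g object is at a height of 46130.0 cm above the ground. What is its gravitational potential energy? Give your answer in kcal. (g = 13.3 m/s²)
PE = mgh = 74.5 kg × 13.3 m/s² × 461.3 m = 4.571e+05 J = 109.2 kcal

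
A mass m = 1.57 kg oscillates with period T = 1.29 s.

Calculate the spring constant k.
T = 2π√(m/k) → k = m(2π/T)² = 1.57×(2π/1.29)² = 37.25 N/m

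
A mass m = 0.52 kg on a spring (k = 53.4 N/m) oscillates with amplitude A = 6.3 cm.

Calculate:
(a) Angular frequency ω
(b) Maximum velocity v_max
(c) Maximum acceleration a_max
ω = √(k/m) = √(53.4/0.52) = 10.13 rad/s
v_max = ωA = 10.13×0.063 = 0.6384 m/s
a_max = ω²A = 10.13²×0.063 = 6.47 m/s²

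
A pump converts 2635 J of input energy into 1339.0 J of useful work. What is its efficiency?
η = W_out/W_in = 1339.0/2635 = 0.5082 = 50.82%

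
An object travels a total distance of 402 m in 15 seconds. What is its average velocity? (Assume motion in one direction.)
v_avg = Δd / Δt = 402 / 15 = 26.8 m/s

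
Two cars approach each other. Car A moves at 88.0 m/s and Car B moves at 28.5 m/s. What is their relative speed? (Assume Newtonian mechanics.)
v_rel = v_A + v_B = 88.0 + 28.5 = 116.5 m/s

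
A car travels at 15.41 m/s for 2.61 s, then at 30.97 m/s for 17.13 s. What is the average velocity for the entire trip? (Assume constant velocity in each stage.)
d₁ = v₁t₁ = 15.41 × 2.61 = 40.2201 m
d₂ = v₂t₂ = 30.97 × 17.13 = 530.516 m
d_total = 570.74 m, t_total = 19.74 s
v_avg = d_total/t_total = 570.74/19.74 = 28.91 m/s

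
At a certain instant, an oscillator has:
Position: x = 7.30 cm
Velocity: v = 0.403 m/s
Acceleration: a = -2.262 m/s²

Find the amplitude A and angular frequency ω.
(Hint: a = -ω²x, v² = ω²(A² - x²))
a = −ω²x → ω = √(|a|/x) = √(2.262/0.073) = 5.567 rad/s
v² = ω²(A² − x²) → A = √(x² + v²/ω²) = √(0.073² + 0.403²/5.567²) = 0.1028 m = 10.28 cm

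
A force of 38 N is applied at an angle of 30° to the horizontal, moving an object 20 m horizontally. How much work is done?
W = Fd cosθ = 38×20×cos(30°) = 658.18 J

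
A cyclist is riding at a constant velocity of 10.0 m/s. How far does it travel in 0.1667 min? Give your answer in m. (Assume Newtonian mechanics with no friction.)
d = vt (with unit conversion) = 100.0 m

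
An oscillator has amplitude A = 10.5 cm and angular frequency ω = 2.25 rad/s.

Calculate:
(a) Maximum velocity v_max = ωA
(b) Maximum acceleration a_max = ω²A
v_max = ωA = 2.25×0.105 = 0.2362 m/s
a_max = ω²A = 2.25²×0.105 = 0.5316 m/s²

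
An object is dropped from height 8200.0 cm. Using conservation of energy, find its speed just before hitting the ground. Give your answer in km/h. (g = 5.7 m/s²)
mgh = ½mv² → v = √(2gh) = √(2×5.7×82) = 30.57 m/s = 110.1 km/h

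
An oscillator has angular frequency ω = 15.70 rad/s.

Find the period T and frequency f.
T = 2π/ω = 2π/15.7 = 0.4002 s; f = ω/2π = 2.499 Hz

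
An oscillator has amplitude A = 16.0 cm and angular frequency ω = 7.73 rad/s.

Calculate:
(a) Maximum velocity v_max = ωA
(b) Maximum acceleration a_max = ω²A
v_max = ωA = 7.73×0.16 = 1.237 m/s
a_max = ω²A = 7.73²×0.16 = 9.56 m/s²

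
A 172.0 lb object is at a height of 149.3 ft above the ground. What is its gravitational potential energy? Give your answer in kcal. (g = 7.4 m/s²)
PE = mgh = 78.02 kg × 7.4 m/s² × 45.51 m = 2.627e+04 J = 6.279 kcal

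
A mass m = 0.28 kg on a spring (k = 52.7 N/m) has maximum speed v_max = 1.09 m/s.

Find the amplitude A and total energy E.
½mv²_max = ½kA² → A = v_max√(m/k) = 1.09×√(0.28/52.7) = 0.07945 m = 7.945 cm
E = ½mv²_max = ½×0.28×1.09² = 0.1663 J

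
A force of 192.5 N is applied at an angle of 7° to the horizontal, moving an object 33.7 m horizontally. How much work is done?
W = Fd cosθ = 192.5×33.7×cos(7°) = 6438.9 J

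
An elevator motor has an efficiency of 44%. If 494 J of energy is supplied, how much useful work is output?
W_out = η × W_in = 0.44 × 494 = 217.36 J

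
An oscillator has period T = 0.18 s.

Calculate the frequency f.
f = 1/T = 1/0.18 = 5.556 Hz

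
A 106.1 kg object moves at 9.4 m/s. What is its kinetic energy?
KE = ½mv² = ½×106.1×9.4² = 4687.498 J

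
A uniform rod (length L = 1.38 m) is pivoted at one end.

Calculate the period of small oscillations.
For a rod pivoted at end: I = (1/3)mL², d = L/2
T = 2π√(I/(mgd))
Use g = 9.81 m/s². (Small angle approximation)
I/m = (1/3)L² = 0.6348 m²; d = L/2 = 0.69 m
T = 2π√(I/(mgd)) = 2π√(0.6348/(9.81×0.69)) = 1.924 s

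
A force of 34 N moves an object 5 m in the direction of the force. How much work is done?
W = Fd = 34×5 = 170.0 J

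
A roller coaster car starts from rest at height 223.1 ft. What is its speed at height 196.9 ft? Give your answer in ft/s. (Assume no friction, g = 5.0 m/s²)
mgh₁ = ½mv₂² + mgh₂ → v₂ = √(2g(h₁−h₂)) = √(2×5.0×(68−60.02)) = 8.936 m/s = 29.32 ft/s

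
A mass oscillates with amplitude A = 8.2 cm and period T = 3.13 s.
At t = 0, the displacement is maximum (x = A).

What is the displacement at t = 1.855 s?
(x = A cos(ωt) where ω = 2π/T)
ω = 2π/T = 2π/3.13 = 2.007 rad/s
x = A cos(ωt) = 8.2×cos(2.007×1.855) = -6.849 cm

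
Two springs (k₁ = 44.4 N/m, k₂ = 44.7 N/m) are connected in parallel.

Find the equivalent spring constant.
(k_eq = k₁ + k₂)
k_eq = k₁ + k₂ = 44.4 + 44.7 = 89.1 N/m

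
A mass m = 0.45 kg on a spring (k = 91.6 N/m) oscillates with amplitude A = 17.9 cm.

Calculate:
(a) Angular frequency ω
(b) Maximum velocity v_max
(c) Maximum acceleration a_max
ω = √(k/m) = √(91.6/0.45) = 14.27 rad/s
v_max = ωA = 14.27×0.179 = 2.554 m/s
a_max = ω²A = 14.27²×0.179 = 36.44 m/s²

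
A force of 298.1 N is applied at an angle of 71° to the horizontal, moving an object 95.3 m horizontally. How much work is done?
W = Fd cosθ = 298.1×95.3×cos(71°) = 9249.0 J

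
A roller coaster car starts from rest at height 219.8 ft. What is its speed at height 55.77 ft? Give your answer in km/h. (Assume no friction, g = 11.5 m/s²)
mgh₁ = ½mv₂² + mgh₂ → v₂ = √(2g(h₁−h₂)) = √(2×11.5×(67−17)) = 33.91 m/s = 122.1 km/h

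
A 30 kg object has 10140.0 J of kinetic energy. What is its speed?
KE = ½mv² → v = √(2KE/m) = √(2×10140.0/30) = 26.0 m/s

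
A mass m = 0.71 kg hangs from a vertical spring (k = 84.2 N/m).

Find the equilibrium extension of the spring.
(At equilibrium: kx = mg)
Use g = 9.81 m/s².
x_eq = mg/k = 0.71×9.81/84.2 = 0.08272 m = 8.272 cm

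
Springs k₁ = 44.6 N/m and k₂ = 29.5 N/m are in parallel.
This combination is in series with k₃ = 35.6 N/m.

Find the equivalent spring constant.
k₁₂ = k₁ + k₂ = 74.1 N/m (parallel)
1/k_eq = 1/k₁₂ + 1/k₃ → k_eq = 24.05 N/m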